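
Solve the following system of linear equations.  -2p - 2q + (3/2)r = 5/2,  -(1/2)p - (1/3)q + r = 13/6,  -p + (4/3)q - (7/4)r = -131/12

Row-reduce the augmented matrix:
R1 ← R1 / (-2).
R2 ← R2 + 1/2·R1.
R3 ← R3 + 1·R1.
R2 ← R2 / (1/6).
R1 ← R1 − 1·R2.
R3 ← R3 − 7/3·R2.
R3 ← R3 / (-45/4).
R1 ← R1 + 9/2·R3.
R2 ← R2 − 15/4·R3.
Reading off the reduced rows gives p = 3, q = -2, r = 3.

p = 3, q = -2, r = 3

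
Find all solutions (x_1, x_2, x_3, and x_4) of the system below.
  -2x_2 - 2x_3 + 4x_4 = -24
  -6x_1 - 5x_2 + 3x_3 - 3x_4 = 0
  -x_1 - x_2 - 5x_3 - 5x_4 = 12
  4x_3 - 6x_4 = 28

Row-reduce the augmented matrix:
Swap R1 and R2.
R1 ← R1 / (-6).
R3 ← R3 + 1·R1.
R2 ← R2 / (-2).
R1 ← R1 − 5/6·R2.
R3 ← R3 + 1/6·R2.
R3 ← R3 / (-16/3).
R1 ← R1 + 4/3·R3.
R2 ← R2 − 1·R3.
R4 ← R4 − 4·R3.
R4 ← R4 / (-77/8).
R1 ← R1 − 27/8·R4.
R2 ← R2 + 93/32·R4.
R3 ← R3 − 29/32·R4.
Reading off the reduced rows gives x_1 = 0, x_2 = 3, x_3 = 1, x_4 = -4.

x_1 = 0, x_2 = 3, x_3 = 1, x_4 = -4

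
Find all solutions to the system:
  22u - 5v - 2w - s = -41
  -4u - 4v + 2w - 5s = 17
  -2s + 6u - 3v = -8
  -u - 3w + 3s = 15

infinitely many solutions

Row-reduce:
R1 ← R1 / (22).
R2 ← R2 + 4·R1.
R3 ← R3 − 6·R1.
R4 ← R4 + 1·R1.
R2 ← R2 / (-54/11).
R1 ← R1 + 5/22·R2.
R3 ← R3 + 18/11·R2.
R4 ← R4 + 5/22·R2.
Swap R3 and R4.
R3 ← R3 / (-19/6).
R1 ← R1 + 1/6·R3.
R2 ← R2 + 1/3·R3.
Rank is 3 with 4 unknowns, leaving s free.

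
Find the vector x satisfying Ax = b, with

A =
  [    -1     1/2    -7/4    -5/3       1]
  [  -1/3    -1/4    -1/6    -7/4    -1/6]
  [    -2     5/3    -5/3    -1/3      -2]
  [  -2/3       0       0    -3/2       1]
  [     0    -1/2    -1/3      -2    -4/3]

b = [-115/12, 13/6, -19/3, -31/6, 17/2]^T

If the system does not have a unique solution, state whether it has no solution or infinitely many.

no solution

Row-reduce:
R1 ← R1 / (-1).
R2 ← R2 + 1/3·R1.
R3 ← R3 + 2·R1.
R4 ← R4 + 2/3·R1.
R2 ← R2 / (-5/12).
R1 ← R1 + 1/2·R2.
R3 ← R3 − 2/3·R2.
R4 ← R4 + 1/3·R2.
R5 ← R5 + 1/2·R2.
R3 ← R3 / (5/2).
R1 ← R1 − 5/4·R3.
R2 ← R2 + 1·R3.
R4 ← R4 − 5/6·R3.
R5 ← R5 + 5/6·R3.
R4 ← R4 / (11/54).
R1 ← R1 − 23/9·R4.
R2 ← R2 − 743/225·R4.
R3 ← R3 − 98/225·R4.
R5 ← R5 + 11/54·R4.
Row 5 reduces to 0 = -1, a contradiction. The system is inconsistent.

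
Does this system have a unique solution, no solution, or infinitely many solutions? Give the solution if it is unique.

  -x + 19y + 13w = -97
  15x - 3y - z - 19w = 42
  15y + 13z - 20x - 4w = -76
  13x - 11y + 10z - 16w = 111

Row-reduce the augmented matrix:
R1 ← R1 / (-1).
R2 ← R2 − 15·R1.
R3 ← R3 + 20·R1.
R4 ← R4 − 13·R1.
R2 ← R2 / (282).
R1 ← R1 + 19·R2.
R3 ← R3 + 365·R2.
R4 ← R4 − 236·R2.
R3 ← R3 / (3301/282).
R1 ← R1 + 19/282·R3.
R2 ← R2 + 1/282·R3.
R4 ← R4 − 1528/141·R3.
R4 ← R4 / (129469/3301).
R1 ← R1 + 4457/3301·R4.
R2 ← R2 − 2024/3301·R4.
R3 ← R3 + 10208/3301·R4.
Reading off the reduced rows gives x = 2, y = -5, z = 3, w = 0.

x = 2, y = -5, z = 3, w = 0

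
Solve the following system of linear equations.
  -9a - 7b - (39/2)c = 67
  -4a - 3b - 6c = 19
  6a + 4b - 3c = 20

infinitely many solutions

Row-reduce:
R1 ← R1 / (-9).
R2 ← R2 + 4·R1.
R3 ← R3 − 6·R1.
R2 ← R2 / (1/9).
R1 ← R1 − 7/9·R2.
R3 ← R3 + 2/3·R2.
Rank is 2 with 3 unknowns, leaving c free.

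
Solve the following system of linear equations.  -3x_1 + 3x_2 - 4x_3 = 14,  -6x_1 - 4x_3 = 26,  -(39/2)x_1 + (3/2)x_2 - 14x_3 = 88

Row-reduce:
R1 ← R1 / (-3).
R2 ← R2 + 6·R1.
R3 ← R3 + 39/2·R1.
R2 ← R2 / (-6).
R1 ← R1 + 1·R2.
R3 ← R3 + 18·R2.
Row 3 reduces to 0 = 3, a contradiction. The system is inconsistent.

no solution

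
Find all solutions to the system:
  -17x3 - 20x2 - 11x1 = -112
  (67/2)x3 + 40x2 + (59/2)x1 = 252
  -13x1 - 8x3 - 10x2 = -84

Row-reduce:
R1 ← R1 / (-11).
R2 ← R2 − 59/2·R1.
R3 ← R3 + 13·R1.
R2 ← R2 / (-150/11).
R1 ← R1 − 20/11·R2.
R3 ← R3 − 150/11·R2.
Rank is 2 with 3 unknowns, leaving x3 free.

infinitely many solutions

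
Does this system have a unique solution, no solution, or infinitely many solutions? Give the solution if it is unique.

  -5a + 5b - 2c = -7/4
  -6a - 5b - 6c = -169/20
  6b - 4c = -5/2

Row-reduce the augmented matrix:
R1 ← R1 / (-5).
R2 ← R2 + 6·R1.
R2 ← R2 / (-11).
R1 ← R1 + 1·R2.
R3 ← R3 − 6·R2.
R3 ← R3 / (-328/55).
R1 ← R1 − 8/11·R3.
R2 ← R2 − 18/55·R3.
Reading off the reduced rows gives a = 1/5, b = 1/4, c = 1.

a = 1/5, b = 1/4, c = 1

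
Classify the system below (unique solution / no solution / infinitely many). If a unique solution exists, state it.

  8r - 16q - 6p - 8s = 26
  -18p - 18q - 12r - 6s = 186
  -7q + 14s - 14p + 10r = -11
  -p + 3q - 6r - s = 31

p = -3, q = -3, r = -6, s = -1

Row-reduce the augmented matrix:
R1 ← R1 / (-6).
R2 ← R2 + 18·R1.
R3 ← R3 + 14·R1.
R4 ← R4 + 1·R1.
R2 ← R2 / (30).
R1 ← R1 − 8/3·R2.
R3 ← R3 − 91/3·R2.
R4 ← R4 − 17/3·R2.
R3 ← R3 / (416/15).
R1 ← R1 − 28/15·R3.
R2 ← R2 + 6/5·R3.
R4 ← R4 + 8/15·R3.
R4 ← R4 / (-145/52).
R1 ← R1 + 129/104·R4.
R2 ← R2 − 255/208·R4.
R3 ← R3 − 217/416·R4.
Reading off the reduced rows gives p = -3, q = -3, r = -6, s = -1.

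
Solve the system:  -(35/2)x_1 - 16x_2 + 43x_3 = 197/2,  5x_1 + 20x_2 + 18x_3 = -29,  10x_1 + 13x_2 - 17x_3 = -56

Row-reduce:
R1 ← R1 / (-35/2).
R2 ← R2 − 5·R1.
R3 ← R3 − 10·R1.
R2 ← R2 / (108/7).
R1 ← R1 − 32/35·R2.
R3 ← R3 − 27/7·R2.
Row 3 reduces to 0 = 1/2, a contradiction. The system is inconsistent.

no solution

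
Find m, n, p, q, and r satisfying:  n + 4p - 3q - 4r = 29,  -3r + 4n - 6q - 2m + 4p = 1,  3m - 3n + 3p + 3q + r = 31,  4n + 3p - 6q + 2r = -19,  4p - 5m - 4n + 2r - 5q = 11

Row-reduce the augmented matrix:
Swap R1 and R2.
R1 ← R1 / (-2).
R3 ← R3 − 3·R1.
R5 ← R5 + 5·R1.
R1 ← R1 + 2·R2.
R3 ← R3 − 3·R2.
R4 ← R4 − 4·R2.
R5 ← R5 + 14·R2.
R3 ← R3 / (-3).
R1 ← R1 − 6·R3.
R2 ← R2 − 4·R3.
R4 ← R4 + 13·R3.
R5 ← R5 − 50·R3.
R4 ← R4 / (-7).
R1 ← R1 − 3·R4.
R2 ← R2 − 1·R4.
R3 ← R3 + 1·R4.
R5 ← R5 − 18·R4.
R5 ← R5 / (1963/42).
R1 ← R1 − 17/7·R5.
R2 ← R2 − 65/14·R5.
R3 ← R3 + 1/7·R5.
R4 ← R4 − 113/42·R5.
Reading off the reduced rows gives m = 4, n = -6, p = 3, q = -1, r = -5.

m = 4, n = -6, p = 3, q = -1, r = -5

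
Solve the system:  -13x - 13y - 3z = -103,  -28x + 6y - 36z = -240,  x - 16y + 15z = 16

no solution

Row-reduce:
R1 ← R1 / (-13).
R2 ← R2 + 28·R1.
R3 ← R3 − 1·R1.
R2 ← R2 / (34).
R1 ← R1 − 1·R2.
R3 ← R3 + 17·R2.
Row 3 reduces to 0 = -1, a contradiction. The system is inconsistent.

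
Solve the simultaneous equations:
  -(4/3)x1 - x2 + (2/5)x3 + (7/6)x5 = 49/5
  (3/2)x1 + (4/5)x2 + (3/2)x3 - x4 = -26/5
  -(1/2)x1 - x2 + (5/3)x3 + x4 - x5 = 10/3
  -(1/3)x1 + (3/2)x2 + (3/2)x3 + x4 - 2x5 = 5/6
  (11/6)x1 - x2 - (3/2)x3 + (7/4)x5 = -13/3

x1 = -4, x2 = 1, x3 = 2, x4 = 3, x5 = 4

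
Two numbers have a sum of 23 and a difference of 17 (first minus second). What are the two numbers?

Let x = first number, y = second number.
  x + y = 23
  x - y = 17
Row-reduce the augmented matrix:
R2 ← R2 − 1·R1.
R2 ← R2 / (-2).
R1 ← R1 − 1·R2.
Reading off the reduced rows gives x = 20, y = 3.

first number: 20, second number: 3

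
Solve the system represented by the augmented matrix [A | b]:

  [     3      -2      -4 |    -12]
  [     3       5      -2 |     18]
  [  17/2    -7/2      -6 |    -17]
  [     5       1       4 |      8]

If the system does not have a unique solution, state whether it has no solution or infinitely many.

no solution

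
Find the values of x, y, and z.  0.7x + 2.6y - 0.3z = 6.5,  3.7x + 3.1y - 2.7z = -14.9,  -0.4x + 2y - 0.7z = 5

x = -3, y = 4, z = 6

Row-reduce the augmented matrix:
R1 ← R1 / (7/10).
R2 ← R2 − 37/10·R1.
R3 ← R3 + 2/5·R1.
R2 ← R2 / (-149/14).
R1 ← R1 − 26/7·R2.
R3 ← R3 − 122/35·R2.
R3 ← R3 / (-9211/7450).
R1 ← R1 + 609/745·R3.
R2 ← R2 − 78/745·R3.
Reading off the reduced rows gives x = -3, y = 4, z = 6.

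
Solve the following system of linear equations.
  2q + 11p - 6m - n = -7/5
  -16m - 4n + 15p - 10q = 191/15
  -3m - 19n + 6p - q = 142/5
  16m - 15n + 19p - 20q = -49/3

m = -4/3, n = -8/5, p = -1, q = 0

Row-reduce the augmented matrix:
R1 ← R1 / (-6).
R2 ← R2 + 16·R1.
R3 ← R3 + 3·R1.
R4 ← R4 − 16·R1.
R2 ← R2 / (-4/3).
R1 ← R1 − 1/6·R2.
R3 ← R3 + 37/2·R2.
R4 ← R4 + 53/3·R2.
R3 ← R3 / (1595/8).
R1 ← R1 + 29/8·R3.
R2 ← R2 − 43/4·R3.
R4 ← R4 − 953/4·R3.
R4 ← R4 / (-101032/1595).
R1 ← R1 − 87/55·R4.
R2 ← R2 − 218/1595·R4.
R3 ← R3 − 1686/1595·R4.
Reading off the reduced rows gives m = -4/3, n = -8/5, p = -1, q = 0.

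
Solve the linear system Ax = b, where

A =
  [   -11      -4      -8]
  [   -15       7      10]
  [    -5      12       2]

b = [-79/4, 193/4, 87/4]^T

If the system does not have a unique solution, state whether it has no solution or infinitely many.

x_1 = -3/4, x_2 = 1, x_3 = 3

Row-reduce the augmented matrix:
R1 ← R1 / (-11).
R2 ← R2 + 15·R1.
R3 ← R3 + 5·R1.
R2 ← R2 / (137/11).
R1 ← R1 − 4/11·R2.
R3 ← R3 − 152/11·R2.
R3 ← R3 / (-2406/137).
R1 ← R1 − 16/137·R3.
R2 ← R2 − 230/137·R3.
Reading off the reduced rows gives x_1 = -3/4, x_2 = 1, x_3 = 3.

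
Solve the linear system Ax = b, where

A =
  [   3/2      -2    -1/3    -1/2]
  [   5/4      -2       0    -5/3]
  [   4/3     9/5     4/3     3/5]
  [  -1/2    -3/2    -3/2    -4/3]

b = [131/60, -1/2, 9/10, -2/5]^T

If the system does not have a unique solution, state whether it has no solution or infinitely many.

Row-reduce the augmented matrix:
R1 ← R1 / (3/2).
R2 ← R2 − 5/4·R1.
R3 ← R3 − 4/3·R1.
R4 ← R4 + 1/2·R1.
R2 ← R2 / (-1/3).
R1 ← R1 + 4/3·R2.
R3 ← R3 − 161/45·R2.
R4 ← R4 + 13/6·R2.
R3 ← R3 / (83/18).
R1 ← R1 + 4/3·R3.
R2 ← R2 + 5/6·R3.
R4 ← R4 + 41/12·R3.
R4 ← R4 / (-12661/4980).
R1 ← R1 − 452/415·R4.
R2 ← R2 − 377/249·R4.
R3 ← R3 + 2227/830·R4.
Reading off the reduced rows gives x_1 = 8/5, x_2 = 0, x_3 = -8/5, x_4 = 3/2.

x_1 = 8/5, x_2 = 0, x_3 = -8/5, x_4 = 3/2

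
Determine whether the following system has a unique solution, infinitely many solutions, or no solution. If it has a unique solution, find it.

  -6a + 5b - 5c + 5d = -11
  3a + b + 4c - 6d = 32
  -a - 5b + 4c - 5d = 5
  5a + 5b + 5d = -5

a = 1, b = 3, c = -1, d = -5

Row-reduce the augmented matrix:
R1 ← R1 / (-6).
R2 ← R2 − 3·R1.
R3 ← R3 + 1·R1.
R4 ← R4 − 5·R1.
R2 ← R2 / (7/2).
R1 ← R1 + 5/6·R2.
R3 ← R3 + 35/6·R2.
R4 ← R4 − 55/6·R2.
R3 ← R3 / (22/3).
R1 ← R1 − 25/21·R3.
R2 ← R2 − 3/7·R3.
R4 ← R4 + 170/21·R3.
R4 ← R4 / (60/11).
R1 ← R1 − 5/22·R4.
R2 ← R2 + 7/22·R4.
R3 ← R3 + 35/22·R4.
Reading off the reduced rows gives a = 1, b = 3, c = -1, d = -5.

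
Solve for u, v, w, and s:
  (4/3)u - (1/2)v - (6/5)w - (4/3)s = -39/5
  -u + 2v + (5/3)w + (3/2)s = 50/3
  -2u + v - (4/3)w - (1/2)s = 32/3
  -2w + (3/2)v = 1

Row-reduce the augmented matrix:
R1 ← R1 / (4/3).
R2 ← R2 + 1·R1.
R3 ← R3 + 2·R1.
R2 ← R2 / (13/8).
R1 ← R1 + 3/8·R2.
R3 ← R3 − 1/4·R2.
R4 ← R4 − 3/2·R2.
R3 ← R3 / (-634/195).
R1 ← R1 + 47/65·R3.
R2 ← R2 − 92/195·R3.
R4 ← R4 + 176/65·R3.
R4 ← R4 / (534/317).
R1 ← R1 + 395/1268·R4.
R2 ← R2 + 21/317·R4.
R3 ← R3 − 1005/1268·R4.
Reading off the reduced rows gives u = -4, v = 6, w = 4, s = -4.

u = -4, v = 6, w = 4, s = -4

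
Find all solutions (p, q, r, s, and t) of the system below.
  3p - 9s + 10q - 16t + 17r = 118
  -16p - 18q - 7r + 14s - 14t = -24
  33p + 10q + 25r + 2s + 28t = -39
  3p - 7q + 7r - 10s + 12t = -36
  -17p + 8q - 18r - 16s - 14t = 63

infinitely many solutions

Row-reduce:
R1 ← R1 / (3).
R2 ← R2 + 16·R1.
R3 ← R3 − 33·R1.
R4 ← R4 − 3·R1.
R5 ← R5 + 17·R1.
R2 ← R2 / (106/3).
R1 ← R1 − 10/3·R2.
R3 ← R3 + 100·R2.
R4 ← R4 + 17·R2.
R5 ← R5 − 194/3·R2.
R3 ← R3 / (3964/53).
R1 ← R1 + 118/53·R3.
R2 ← R2 − 251/106·R3.
R4 ← R4 − 3207/106·R3.
R5 ← R5 + 3964/53·R3.
R4 ← R4 / (-152927/7928).
R1 ← R1 − 693/1982·R4.
R2 ← R2 + 8827/7928·R4.
R3 ← R3 − 253/3964·R4.
Rank is 4 with 5 unknowns, leaving t free.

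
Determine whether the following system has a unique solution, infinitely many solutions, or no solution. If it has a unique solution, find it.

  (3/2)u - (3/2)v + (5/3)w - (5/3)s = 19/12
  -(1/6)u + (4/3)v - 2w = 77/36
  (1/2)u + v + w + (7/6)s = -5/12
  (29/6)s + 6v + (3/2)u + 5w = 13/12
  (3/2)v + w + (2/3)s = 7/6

Row-reduce the augmented matrix:
R1 ← R1 / (3/2).
R2 ← R2 + 1/6·R1.
R3 ← R3 − 1/2·R1.
R4 ← R4 − 3/2·R1.
R2 ← R2 / (7/6).
R1 ← R1 + 1·R2.
R3 ← R3 − 3/2·R2.
R4 ← R4 − 15/2·R2.
R5 ← R5 − 3/2·R2.
R3 ← R3 / (25/9).
R1 ← R1 + 4/9·R3.
R2 ← R2 + 14/9·R3.
R4 ← R4 − 15·R3.
R5 ← R5 − 10/3·R3.
R4 ← R4 / (-304/105).
R1 ← R1 + 502/525·R4.
R2 ← R2 − 493/525·R4.
R3 ← R3 − 247/350·R4.
R5 ← R5 + 152/105·R4.
R5 reduces to 0 = 0, so the extra equation is consistent.
Reading off the reduced rows gives u = 1/2, v = 5/3, w = 0, s = -2.

u = 1/2, v = 5/3, w = 0, s = -2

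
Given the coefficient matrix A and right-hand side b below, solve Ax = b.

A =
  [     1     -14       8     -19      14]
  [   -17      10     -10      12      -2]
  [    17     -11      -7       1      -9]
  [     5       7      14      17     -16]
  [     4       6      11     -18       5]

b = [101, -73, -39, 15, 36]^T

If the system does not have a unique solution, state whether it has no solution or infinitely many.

Row-reduce the augmented matrix:
R2 ← R2 + 17·R1.
R3 ← R3 − 17·R1.
R4 ← R4 − 5·R1.
R5 ← R5 − 4·R1.
R2 ← R2 / (-228).
R1 ← R1 + 14·R2.
R3 ← R3 − 227·R2.
R4 ← R4 − 77·R2.
R5 ← R5 − 62·R2.
R3 ← R3 / (-667/38).
R1 ← R1 − 5/19·R3.
R2 ← R2 + 21/38·R3.
R4 ← R4 − 629/38·R3.
R5 ← R5 − 252/19·R3.
R4 ← R4 / (27367/1334).
R1 ← R1 − 208/667·R4.
R2 ← R2 − 3649/4002·R4.
R3 ← R3 + 3275/4002·R4.
R5 ← R5 + 62897/4002·R4.
R5 ← R5 / (-258298/27367).
R1 ← R1 + 11040/27367·R5.
R2 ← R2 − 3508/27367·R5.
R3 ← R3 + 501/27367·R5.
R4 ← R4 + 23542/27367·R5.
Reading off the reduced rows gives x_1 = 1, x_2 = -2, x_3 = 5, x_4 = 2, x_5 = 5.

x_1 = 1, x_2 = -2, x_3 = 5, x_4 = 2, x_5 = 5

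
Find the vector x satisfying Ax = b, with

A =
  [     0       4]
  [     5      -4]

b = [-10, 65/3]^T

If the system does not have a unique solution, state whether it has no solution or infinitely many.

x_1 = 7/3, x_2 = -5/2

Row-reduce the augmented matrix:
Swap R1 and R2.
R1 ← R1 / (5).
R2 ← R2 / (4).
R1 ← R1 + 4/5·R2.
Reading off the reduced rows gives x_1 = 7/3, x_2 = -5/2.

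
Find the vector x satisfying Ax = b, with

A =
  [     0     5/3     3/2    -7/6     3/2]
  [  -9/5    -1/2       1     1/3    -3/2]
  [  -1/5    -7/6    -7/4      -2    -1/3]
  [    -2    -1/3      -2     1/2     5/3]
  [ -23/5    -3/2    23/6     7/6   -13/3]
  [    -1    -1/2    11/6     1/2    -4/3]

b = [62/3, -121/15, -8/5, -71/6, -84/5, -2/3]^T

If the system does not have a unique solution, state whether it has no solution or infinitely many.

Row-reduce the augmented matrix:
Swap R1 and R2.
R1 ← R1 / (-9/5).
R3 ← R3 + 1/5·R1.
R4 ← R4 + 2·R1.
R5 ← R5 + 23/5·R1.
R6 ← R6 + 1·R1.
R2 ← R2 / (5/3).
R1 ← R1 − 5/18·R2.
R3 ← R3 + 10/9·R2.
R4 ← R4 − 2/9·R2.
R5 ← R5 + 2/9·R2.
R6 ← R6 + 2/9·R2.
R3 ← R3 / (-31/36).
R1 ← R1 + 29/36·R3.
R2 ← R2 − 9/10·R3.
R4 ← R4 + 149/45·R3.
R5 ← R5 − 133/90·R3.
R6 ← R6 − 133/90·R3.
R4 ← R4 / (10331/930).
R1 ← R1 − 983/372·R4.
R2 ← R2 + 1129/310·R4.
R3 ← R3 − 304/93·R4.
R5 ← R5 + 13033/2790·R4.
R6 ← R6 + 13033/2790·R4.
R5 ← R5 / (68201/61986).
R1 ← R1 + 22235/123972·R5.
R2 ← R2 − 36111/20662·R5.
R3 ← R3 + 9782/10331·R5.
R4 ← R4 + 66/10331·R5.
R6 ← R6 − 68201/61986·R5.
R6 reduces to 0 = 0, so the extra equation is consistent.
Reading off the reduced rows gives x_1 = 3, x_2 = -1, x_3 = 6, x_4 = -5, x_5 = 5.

x_1 = 3, x_2 = -1, x_3 = 6, x_4 = -5, x_5 = 5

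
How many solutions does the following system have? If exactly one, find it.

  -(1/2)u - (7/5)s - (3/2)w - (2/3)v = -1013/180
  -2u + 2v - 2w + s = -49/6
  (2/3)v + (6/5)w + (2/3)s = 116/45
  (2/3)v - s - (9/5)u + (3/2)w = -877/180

Row-reduce the augmented matrix:
R1 ← R1 / (-1/2).
R2 ← R2 + 2·R1.
R4 ← R4 + 9/5·R1.
R2 ← R2 / (14/3).
R1 ← R1 − 4/3·R2.
R3 ← R3 − 2/3·R2.
R4 ← R4 − 46/15·R2.
R3 ← R3 / (22/35).
R1 ← R1 − 13/7·R3.
R2 ← R2 − 6/7·R3.
R4 ← R4 − 299/70·R3.
R4 ← R4 / (5213/3300).
R1 ← R1 − 571/330·R4.
R2 ← R2 − 197/110·R4.
R3 ← R3 + 29/66·R4.
Reading off the reduced rows gives u = 3, v = -1/3, w = 3/2, s = 3/2.

u = 3, v = -1/3, w = 3/2, s = 3/2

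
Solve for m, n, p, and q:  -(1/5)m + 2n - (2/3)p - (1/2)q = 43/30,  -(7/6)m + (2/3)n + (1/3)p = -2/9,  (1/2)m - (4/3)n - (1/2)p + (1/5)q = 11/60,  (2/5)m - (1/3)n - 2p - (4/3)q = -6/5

Row-reduce the augmented matrix:
R1 ← R1 / (-1/5).
R2 ← R2 + 7/6·R1.
R3 ← R3 − 1/2·R1.
R4 ← R4 − 2/5·R1.
R2 ← R2 / (-11).
R1 ← R1 + 10·R2.
R3 ← R3 − 11/3·R2.
R4 ← R4 − 11/3·R2.
R3 ← R3 / (-41/54).
R1 ← R1 + 50/99·R3.
R2 ← R2 + 38/99·R3.
R4 ← R4 + 52/27·R3.
R4 ← R4 / (-2863/2460).
R1 ← R1 + 45/451·R4.
R2 ← R2 + 2037/9020·R4.
R3 ← R3 − 21/205·R4.
Reading off the reduced rows gives m = 1/3, n = 1, p = -3/2, q = 3.

m = 1/3, n = 1, p = -3/2, q = 3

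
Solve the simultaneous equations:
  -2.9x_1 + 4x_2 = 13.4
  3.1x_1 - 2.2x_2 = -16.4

x_1 = -6, x_2 = -1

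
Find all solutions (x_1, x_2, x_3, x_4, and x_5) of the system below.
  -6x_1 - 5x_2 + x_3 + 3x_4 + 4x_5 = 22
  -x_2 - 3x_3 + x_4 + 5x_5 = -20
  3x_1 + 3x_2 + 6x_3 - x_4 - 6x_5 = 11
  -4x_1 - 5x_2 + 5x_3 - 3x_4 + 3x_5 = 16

Row-reduce:
R1 ← R1 / (-6).
R3 ← R3 − 3·R1.
R4 ← R4 + 4·R1.
R2 ← R2 / (-1).
R1 ← R1 − 5/6·R2.
R3 ← R3 − 1/2·R2.
R4 ← R4 + 5/3·R2.
R3 ← R3 / (5).
R1 ← R1 + 8/3·R3.
R2 ← R2 − 3·R3.
R4 ← R4 − 28/3·R3.
R4 ← R4 / (-128/15).
R1 ← R1 − 13/15·R4.
R2 ← R2 + 8/5·R4.
R3 ← R3 − 1/5·R4.
Rank is 4 with 5 unknowns, leaving x_5 free.

infinitely many solutions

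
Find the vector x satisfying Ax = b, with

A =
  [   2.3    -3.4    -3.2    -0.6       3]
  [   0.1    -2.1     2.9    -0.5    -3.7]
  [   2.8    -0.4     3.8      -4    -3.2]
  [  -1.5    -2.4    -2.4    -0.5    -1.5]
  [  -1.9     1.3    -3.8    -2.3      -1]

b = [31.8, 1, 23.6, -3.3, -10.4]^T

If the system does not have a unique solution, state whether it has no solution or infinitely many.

x_1 = 6, x_2 = -3, x_3 = 0, x_4 = -3, x_5 = 2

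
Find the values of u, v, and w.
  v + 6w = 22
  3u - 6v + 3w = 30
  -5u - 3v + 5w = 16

u = 2, v = -2, w = 4

Row-reduce the augmented matrix:
Swap R1 and R2.
R1 ← R1 / (3).
R3 ← R3 + 5·R1.
R1 ← R1 + 2·R2.
R3 ← R3 + 13·R2.
R3 ← R3 / (88).
R1 ← R1 − 13·R3.
R2 ← R2 − 6·R3.
Reading off the reduced rows gives u = 2, v = -2, w = 4.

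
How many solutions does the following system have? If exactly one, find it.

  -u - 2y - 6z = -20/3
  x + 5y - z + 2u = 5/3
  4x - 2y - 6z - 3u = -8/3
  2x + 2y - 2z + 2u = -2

x = 1/3, y = 1, z = 1, u = -4/3

Row-reduce the augmented matrix:
Swap R1 and R2.
R3 ← R3 − 4·R1.
R4 ← R4 − 2·R1.
R2 ← R2 / (-2).
R1 ← R1 − 5·R2.
R3 ← R3 + 22·R2.
R4 ← R4 + 8·R2.
R3 ← R3 / (64).
R1 ← R1 + 16·R3.
R2 ← R2 − 3·R3.
R4 ← R4 − 24·R3.
R4 ← R4 / (2).
R1 ← R1 + 1/2·R4.
R2 ← R2 − 1/2·R4.
Reading off the reduced rows gives x = 1/3, y = 1, z = 1, u = -4/3.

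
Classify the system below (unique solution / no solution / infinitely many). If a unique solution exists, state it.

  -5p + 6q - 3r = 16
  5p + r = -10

Row-reduce:
R1 ← R1 / (-5).
R2 ← R2 − 5·R1.
R2 ← R2 / (6).
R1 ← R1 + 6/5·R2.
Rank is 2 with 3 unknowns, leaving r free.

infinitely many solutions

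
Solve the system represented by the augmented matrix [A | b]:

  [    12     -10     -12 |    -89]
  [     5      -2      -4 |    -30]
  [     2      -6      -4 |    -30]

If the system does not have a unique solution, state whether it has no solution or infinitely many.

Row-reduce:
R1 ← R1 / (12).
R2 ← R2 − 5·R1.
R3 ← R3 − 2·R1.
R2 ← R2 / (13/6).
R1 ← R1 + 5/6·R2.
R3 ← R3 + 13/3·R2.
Row 3 reduces to 0 = -1, a contradiction. The system is inconsistent.

no solution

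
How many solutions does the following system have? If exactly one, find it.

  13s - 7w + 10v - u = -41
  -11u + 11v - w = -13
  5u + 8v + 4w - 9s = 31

Row-reduce:
R1 ← R1 / (-1).
R2 ← R2 + 11·R1.
R3 ← R3 − 5·R1.
R2 ← R2 / (-99).
R1 ← R1 + 10·R2.
R3 ← R3 − 58·R2.
R3 ← R3 / (1339/99).
R1 ← R1 + 67/99·R3.
R2 ← R2 + 76/99·R3.
Rank is 3 with 4 unknowns, leaving s free.

infinitely many solutions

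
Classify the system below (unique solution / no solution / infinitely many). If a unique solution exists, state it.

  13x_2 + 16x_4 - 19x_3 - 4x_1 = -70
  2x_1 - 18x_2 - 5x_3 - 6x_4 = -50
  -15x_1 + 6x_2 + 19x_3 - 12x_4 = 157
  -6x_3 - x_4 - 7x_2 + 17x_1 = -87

x_1 = -3, x_2 = 2, x_3 = 4, x_4 = -2

Row-reduce the augmented matrix:
R1 ← R1 / (-4).
R2 ← R2 − 2·R1.
R3 ← R3 + 15·R1.
R4 ← R4 − 17·R1.
R2 ← R2 / (-23/2).
R1 ← R1 + 13/4·R2.
R3 ← R3 + 171/4·R2.
R4 ← R4 − 193/4·R2.
R3 ← R3 / (6631/46).
R1 ← R1 − 407/46·R3.
R2 ← R2 − 29/23·R3.
R4 ← R4 + 6789/46·R3.
R4 ← R4 / (-39363/6631).
R1 ← R1 − 2058/6631·R4.
R2 ← R2 − 3454/6631·R4.
R3 ← R3 + 3654/6631·R4.
Reading off the reduced rows gives x_1 = -3, x_2 = 2, x_3 = 4, x_4 = -2.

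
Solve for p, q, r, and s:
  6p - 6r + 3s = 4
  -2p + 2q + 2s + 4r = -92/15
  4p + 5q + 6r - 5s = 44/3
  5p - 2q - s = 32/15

Row-reduce the augmented matrix:
R1 ← R1 / (6).
R2 ← R2 + 2·R1.
R3 ← R3 − 4·R1.
R4 ← R4 − 5·R1.
R2 ← R2 / (2).
R3 ← R3 − 5·R2.
R4 ← R4 + 2·R2.
R3 ← R3 / (5).
R1 ← R1 + 1·R3.
R2 ← R2 − 1·R3.
R4 ← R4 − 7·R3.
R4 ← R4 / (99/5).
R1 ← R1 + 12/5·R4.
R2 ← R2 − 22/5·R4.
R3 ← R3 + 29/10·R4.
Reading off the reduced rows gives p = 2/3, q = 8/5, r = -1, s = -2.

p = 2/3, q = 8/5, r = -1, s = -2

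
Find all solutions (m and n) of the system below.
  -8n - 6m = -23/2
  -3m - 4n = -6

no solution

Row-reduce:
R1 ← R1 / (-6).
R2 ← R2 + 3·R1.
Row 2 reduces to 0 = -1/4, a contradiction. The system is inconsistent.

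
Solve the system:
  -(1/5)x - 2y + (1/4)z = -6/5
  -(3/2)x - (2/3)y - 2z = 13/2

infinitely many solutions

Row-reduce:
R1 ← R1 / (-1/5).
R2 ← R2 + 3/2·R1.
R2 ← R2 / (43/3).
R1 ← R1 − 10·R2.
Rank is 2 with 3 unknowns, leaving z free.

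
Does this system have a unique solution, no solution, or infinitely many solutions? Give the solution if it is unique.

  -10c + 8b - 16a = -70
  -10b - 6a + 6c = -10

infinitely many solutions

Row-reduce:
R1 ← R1 / (-16).
R2 ← R2 + 6·R1.
R2 ← R2 / (-13).
R1 ← R1 + 1/2·R2.
Rank is 2 with 3 unknowns, leaving c free.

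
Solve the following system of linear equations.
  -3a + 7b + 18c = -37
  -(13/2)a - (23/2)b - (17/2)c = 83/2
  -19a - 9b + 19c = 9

infinitely many solutions

Row-reduce:
R1 ← R1 / (-3).
R2 ← R2 + 13/2·R1.
R3 ← R3 + 19·R1.
R2 ← R2 / (-80/3).
R1 ← R1 + 7/3·R2.
R3 ← R3 + 160/3·R2.
Rank is 2 with 3 unknowns, leaving c free.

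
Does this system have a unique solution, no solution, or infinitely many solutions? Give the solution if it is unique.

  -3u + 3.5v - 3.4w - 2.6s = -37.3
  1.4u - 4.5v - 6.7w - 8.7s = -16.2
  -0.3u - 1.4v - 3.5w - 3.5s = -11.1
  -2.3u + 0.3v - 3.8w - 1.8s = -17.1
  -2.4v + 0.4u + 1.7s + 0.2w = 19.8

u = 2, v = -5, w = 1, s = 4

Row-reduce the augmented matrix:
R1 ← R1 / (-3).
R2 ← R2 − 7/5·R1.
R3 ← R3 + 3/10·R1.
R4 ← R4 + 23/10·R1.
R5 ← R5 − 2/5·R1.
R2 ← R2 / (-43/15).
R1 ← R1 + 7/6·R2.
R3 ← R3 + 7/4·R2.
R4 ← R4 + 143/60·R2.
R5 ← R5 + 29/15·R2.
R3 ← R3 / (16329/8600).
R1 ← R1 − 775/172·R3.
R2 ← R2 − 1243/430·R3.
R4 ← R4 − 48987/8600·R3.
R5 ← R5 − 11471/2150·R3.
Swap R4 and R5.
R4 ← R4 / (22559/163290).
R1 ← R1 + 28924/16329·R4.
R2 ← R2 + 13432/16329·R4.
R3 ← R3 − 24181/16329·R4.
R5 reduces to 0 = 0, so the extra equation is consistent.
Reading off the reduced rows gives u = 2, v = -5, w = 1, s = 4.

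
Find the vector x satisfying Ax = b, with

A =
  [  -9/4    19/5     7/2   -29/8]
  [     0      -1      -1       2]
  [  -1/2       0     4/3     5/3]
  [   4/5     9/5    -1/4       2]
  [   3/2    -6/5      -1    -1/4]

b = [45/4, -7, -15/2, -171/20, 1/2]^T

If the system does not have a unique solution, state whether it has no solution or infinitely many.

Row-reduce:
R1 ← R1 / (-9/4).
R3 ← R3 + 1/2·R1.
R4 ← R4 − 4/5·R1.
R5 ← R5 − 3/2·R1.
R2 ← R2 / (-1).
R1 ← R1 + 76/45·R2.
R3 ← R3 + 38/45·R2.
R4 ← R4 − 709/225·R2.
R5 ← R5 − 4/3·R2.
R3 ← R3 / (7/5).
R1 ← R1 − 2/15·R3.
R2 ← R2 − 1·R3.
R4 ← R4 + 647/300·R3.
R4 ← R4 / (41429/5040).
R1 ← R1 + 116/63·R4.
R2 ← R2 + 215/84·R4.
R3 ← R3 − 47/84·R4.
Row 5 reduces to 0 = -4/3, a contradiction. The system is inconsistent.

no solution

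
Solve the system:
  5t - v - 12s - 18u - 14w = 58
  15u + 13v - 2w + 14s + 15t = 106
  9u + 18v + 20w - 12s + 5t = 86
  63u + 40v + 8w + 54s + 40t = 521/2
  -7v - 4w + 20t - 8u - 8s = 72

Row-reduce:
R1 ← R1 / (-18).
R2 ← R2 − 15·R1.
R3 ← R3 − 9·R1.
R4 ← R4 − 63·R1.
R5 ← R5 + 8·R1.
R2 ← R2 / (73/6).
R1 ← R1 − 1/18·R2.
R3 ← R3 − 35/2·R2.
R4 ← R4 − 73/2·R2.
R5 ← R5 + 59/9·R2.
R3 ← R3 / (2384/73).
R1 ← R1 − 184/219·R3.
R2 ← R2 + 82/73·R3.
R5 ← R5 + 1126/219·R3.
Swap R4 and R5.
R4 ← R4 / (-7601/1788).
R1 ← R1 − 563/447·R4.
R2 ← R2 + 291/596·R4.
R3 ← R3 + 867/1192·R4.
Row 5 reduces to 0 = 1/2, a contradiction. The system is inconsistent.

no solution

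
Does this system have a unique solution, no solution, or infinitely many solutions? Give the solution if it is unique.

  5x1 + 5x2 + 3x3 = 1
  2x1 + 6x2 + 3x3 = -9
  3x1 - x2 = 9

no solution

Row-reduce:
R1 ← R1 / (5).
R2 ← R2 − 2·R1.
R3 ← R3 − 3·R1.
R2 ← R2 / (4).
R1 ← R1 − 1·R2.
R3 ← R3 + 4·R2.
Row 3 reduces to 0 = -1, a contradiction. The system is inconsistent.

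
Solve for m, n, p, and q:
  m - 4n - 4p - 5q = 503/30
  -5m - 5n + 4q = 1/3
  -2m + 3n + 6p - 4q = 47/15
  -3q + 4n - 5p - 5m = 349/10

Row-reduce the augmented matrix:
R2 ← R2 + 5·R1.
R3 ← R3 + 2·R1.
R4 ← R4 + 5·R1.
R2 ← R2 / (-25).
R1 ← R1 + 4·R2.
R3 ← R3 + 5·R2.
R4 ← R4 + 16·R2.
R3 ← R3 / (2).
R1 ← R1 + 4/5·R3.
R2 ← R2 − 4/5·R3.
R4 ← R4 + 61/5·R3.
R4 ← R4 / (-3717/50).
R1 ← R1 + 139/25·R4.
R2 ← R2 − 119/25·R4.
R3 ← R3 + 49/10·R4.
Reading off the reduced rows gives m = -8/3, n = 3/5, p = -7/3, q = -5/2.

m = -8/3, n = 3/5, p = -7/3, q = -5/2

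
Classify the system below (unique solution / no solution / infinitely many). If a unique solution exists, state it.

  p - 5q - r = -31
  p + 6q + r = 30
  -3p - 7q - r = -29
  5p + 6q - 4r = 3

Row-reduce the augmented matrix:
R2 ← R2 − 1·R1.
R3 ← R3 + 3·R1.
R4 ← R4 − 5·R1.
R2 ← R2 / (11).
R1 ← R1 + 5·R2.
R3 ← R3 + 22·R2.
R4 ← R4 − 31·R2.
Swap R3 and R4.
R3 ← R3 / (-51/11).
R1 ← R1 + 1/11·R3.
R2 ← R2 − 2/11·R3.
R4 reduces to 0 = 0, so the extra equation is consistent.
Reading off the reduced rows gives p = -3, q = 5, r = 3.

p = -3, q = 5, r = 3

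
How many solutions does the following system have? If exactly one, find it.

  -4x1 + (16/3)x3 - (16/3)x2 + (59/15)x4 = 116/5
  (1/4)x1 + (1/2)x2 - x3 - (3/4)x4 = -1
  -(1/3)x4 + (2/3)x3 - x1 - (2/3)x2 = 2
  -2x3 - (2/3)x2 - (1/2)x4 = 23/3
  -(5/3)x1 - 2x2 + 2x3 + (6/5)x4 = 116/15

Row-reduce:
R1 ← R1 / (-4).
R2 ← R2 − 1/4·R1.
R3 ← R3 + 1·R1.
R5 ← R5 + 5/3·R1.
R2 ← R2 / (1/6).
R1 ← R1 − 4/3·R2.
R3 ← R3 − 2/3·R2.
R4 ← R4 + 2/3·R2.
R5 ← R5 − 2/9·R2.
R3 ← R3 / (2).
R1 ← R1 − 4·R3.
R2 ← R2 + 4·R3.
R4 ← R4 + 14/3·R3.
R5 ← R5 − 2/3·R3.
R4 ← R4 / (-53/60).
R1 ← R1 − 33/20·R4.
R2 ← R2 + 13/8·R4.
R3 ← R3 − 7/20·R4.
Row 5 reduces to 0 = -2/3, a contradiction. The system is inconsistent.

no solution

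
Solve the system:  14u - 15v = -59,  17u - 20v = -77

Row-reduce the augmented matrix:
R1 ← R1 / (14).
R2 ← R2 − 17·R1.
R2 ← R2 / (-25/14).
R1 ← R1 + 15/14·R2.
Reading off the reduced rows gives u = -1, v = 3.

u = -1, v = 3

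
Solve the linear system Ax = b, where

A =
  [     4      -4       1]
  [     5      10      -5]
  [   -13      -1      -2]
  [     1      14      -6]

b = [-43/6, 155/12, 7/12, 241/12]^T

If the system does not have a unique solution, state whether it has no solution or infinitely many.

Row-reduce the augmented matrix:
R1 ← R1 / (4).
R2 ← R2 − 5·R1.
R3 ← R3 + 13·R1.
R4 ← R4 − 1·R1.
R2 ← R2 / (15).
R1 ← R1 + 1·R2.
R3 ← R3 + 14·R2.
R4 ← R4 − 15·R2.
R3 ← R3 / (-55/12).
R1 ← R1 + 1/6·R3.
R2 ← R2 + 5/12·R3.
R4 reduces to 0 = 0, so the extra equation is consistent.
Reading off the reduced rows gives x_1 = -1/4, x_2 = 5/3, x_3 = 1/2.

x_1 = -1/4, x_2 = 5/3, x_3 = 1/2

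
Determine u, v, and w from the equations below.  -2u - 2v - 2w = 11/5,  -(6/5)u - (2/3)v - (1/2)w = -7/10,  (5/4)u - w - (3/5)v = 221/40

Row-reduce the augmented matrix:
R1 ← R1 / (-2).
R2 ← R2 + 6/5·R1.
R3 ← R3 − 5/4·R1.
R2 ← R2 / (8/15).
R1 ← R1 − 1·R2.
R3 ← R3 + 37/20·R2.
R3 ← R3 / (57/320).
R1 ← R1 + 5/16·R3.
R2 ← R2 − 21/16·R3.
Reading off the reduced rows gives u = 5/2, v = -3, w = -3/5.

u = 5/2, v = -3, w = -3/5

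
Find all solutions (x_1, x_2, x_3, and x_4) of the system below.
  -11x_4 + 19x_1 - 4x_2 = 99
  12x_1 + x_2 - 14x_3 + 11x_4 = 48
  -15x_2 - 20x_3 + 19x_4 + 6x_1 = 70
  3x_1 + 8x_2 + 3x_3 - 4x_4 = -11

infinitely many solutions

Row-reduce:
R1 ← R1 / (19).
R2 ← R2 − 12·R1.
R3 ← R3 − 6·R1.
R4 ← R4 − 3·R1.
R2 ← R2 / (67/19).
R1 ← R1 + 4/19·R2.
R3 ← R3 + 261/19·R2.
R4 ← R4 − 164/19·R2.
R3 ← R3 / (-4994/67).
R1 ← R1 + 56/67·R3.
R2 ← R2 + 266/67·R3.
R4 ← R4 − 2497/67·R3.
Rank is 3 with 4 unknowns, leaving x_4 free.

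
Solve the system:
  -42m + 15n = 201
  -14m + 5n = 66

Row-reduce:
R1 ← R1 / (-42).
R2 ← R2 + 14·R1.
Row 2 reduces to 0 = -1, a contradiction. The system is inconsistent.

no solution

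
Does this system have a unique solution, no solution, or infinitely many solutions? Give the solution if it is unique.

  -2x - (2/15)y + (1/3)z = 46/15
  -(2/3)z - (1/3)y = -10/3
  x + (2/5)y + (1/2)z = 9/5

Row-reduce:
R1 ← R1 / (-2).
R3 ← R3 − 1·R1.
R2 ← R2 / (-1/3).
R1 ← R1 − 1/15·R2.
R3 ← R3 − 1/3·R2.
Rank is 2 with 3 unknowns, leaving z free.

infinitely many solutions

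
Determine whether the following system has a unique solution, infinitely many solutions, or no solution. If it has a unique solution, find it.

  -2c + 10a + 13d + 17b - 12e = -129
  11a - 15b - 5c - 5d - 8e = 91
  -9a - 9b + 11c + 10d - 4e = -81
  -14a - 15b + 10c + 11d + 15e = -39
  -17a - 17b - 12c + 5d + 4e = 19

a = 2, b = -3, c = -2, d = -6, e = 2

Row-reduce the augmented matrix:
R1 ← R1 / (10).
R2 ← R2 − 11·R1.
R3 ← R3 + 9·R1.
R4 ← R4 + 14·R1.
R5 ← R5 + 17·R1.
R2 ← R2 / (-337/10).
R1 ← R1 − 17/10·R2.
R3 ← R3 − 63/10·R2.
R4 ← R4 − 44/5·R2.
R5 ← R5 − 119/10·R2.
R3 ← R3 / (2924/337).
R1 ← R1 + 115/337·R3.
R2 ← R2 − 28/337·R3.
R4 ← R4 − 2180/337·R3.
R5 ← R5 + 5523/337·R3.
R4 ← R4 / (7801/731).
R1 ← R1 − 3035/2924·R4.
R2 ← R2 − 292/731·R4.
R3 ← R3 − 6097/2924·R4.
R5 ← R5 − 159235/2924·R4.
R5 ← R5 / (-2840681/31204).
R1 ← R1 + 76177/31204·R5.
R2 ← R2 + 3052/7801·R5.
R3 ← R3 + 109891/31204·R5.
R4 ← R4 − 7213/7801·R5.
Reading off the reduced rows gives a = 2, b = -3, c = -2, d = -6, e = 2.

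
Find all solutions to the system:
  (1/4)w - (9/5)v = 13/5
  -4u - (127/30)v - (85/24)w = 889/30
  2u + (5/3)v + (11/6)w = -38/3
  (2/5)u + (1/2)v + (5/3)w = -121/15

no solution

Row-reduce:
Swap R1 and R2.
R1 ← R1 / (-4).
R3 ← R3 − 2·R1.
R4 ← R4 − 2/5·R1.
R2 ← R2 / (-9/5).
R1 ← R1 − 127/120·R2.
R3 ← R3 + 9/20·R2.
R4 ← R4 − 23/300·R2.
Swap R3 and R4.
R3 ← R3 / (1429/1080).
R1 ← R1 − 223/216·R3.
R2 ← R2 + 5/36·R3.
Row 4 reduces to 0 = 3/2, a contradiction. The system is inconsistent.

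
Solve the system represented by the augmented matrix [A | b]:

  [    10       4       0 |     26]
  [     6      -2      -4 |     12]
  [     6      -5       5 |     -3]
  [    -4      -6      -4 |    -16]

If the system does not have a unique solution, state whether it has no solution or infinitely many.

no solution

Row-reduce:
R1 ← R1 / (10).
R2 ← R2 − 6·R1.
R3 ← R3 − 6·R1.
R4 ← R4 + 4·R1.
R2 ← R2 / (-22/5).
R1 ← R1 − 2/5·R2.
R3 ← R3 + 37/5·R2.
R4 ← R4 + 22/5·R2.
R3 ← R3 / (129/11).
R1 ← R1 + 4/11·R3.
R2 ← R2 − 10/11·R3.
Row 4 reduces to 0 = -2, a contradiction. The system is inconsistent.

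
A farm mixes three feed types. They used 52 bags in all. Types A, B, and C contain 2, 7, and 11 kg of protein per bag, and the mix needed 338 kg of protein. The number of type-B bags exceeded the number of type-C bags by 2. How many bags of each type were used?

type-A bags: 18, type-B bags: 18, type-C bags: 16

Let a = type-A bags, b = type-B bags, c = type-C bags.
  a + b + c = 52
  2a + 7b + 11c = 338
  b - c = 2
Row-reduce the augmented matrix:
R2 ← R2 − 2·R1.
R2 ← R2 / (5).
R1 ← R1 − 1·R2.
R3 ← R3 − 1·R2.
R3 ← R3 / (-14/5).
R1 ← R1 + 4/5·R3.
R2 ← R2 − 9/5·R3.
Reading off the reduced rows gives a = 18, b = 18, c = 16.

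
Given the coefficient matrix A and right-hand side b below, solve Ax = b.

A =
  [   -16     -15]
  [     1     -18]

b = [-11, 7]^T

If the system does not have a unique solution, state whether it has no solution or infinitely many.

x_1 = 1, x_2 = -1/3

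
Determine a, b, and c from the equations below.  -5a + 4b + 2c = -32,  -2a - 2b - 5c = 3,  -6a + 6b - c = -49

a = 2, b = -6, c = 1

Row-reduce the augmented matrix:
R1 ← R1 / (-5).
R2 ← R2 + 2·R1.
R3 ← R3 + 6·R1.
R2 ← R2 / (-18/5).
R1 ← R1 + 4/5·R2.
R3 ← R3 − 6/5·R2.
R3 ← R3 / (-16/3).
R1 ← R1 − 8/9·R3.
R2 ← R2 − 29/18·R3.
Reading off the reduced rows gives a = 2, b = -6, c = 1.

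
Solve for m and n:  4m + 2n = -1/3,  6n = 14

m = -5/4, n = 7/3

Row-reduce the augmented matrix:
R1 ← R1 / (4).
R2 ← R2 / (6).
R1 ← R1 − 1/2·R2.
Reading off the reduced rows gives m = -5/4, n = 7/3.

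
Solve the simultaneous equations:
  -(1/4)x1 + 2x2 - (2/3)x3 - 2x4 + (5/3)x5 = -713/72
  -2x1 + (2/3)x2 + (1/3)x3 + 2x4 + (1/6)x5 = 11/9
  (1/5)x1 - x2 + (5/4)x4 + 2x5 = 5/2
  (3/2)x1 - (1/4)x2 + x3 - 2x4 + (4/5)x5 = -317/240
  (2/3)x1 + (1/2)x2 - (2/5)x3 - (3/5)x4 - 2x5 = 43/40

Row-reduce the augmented matrix:
R1 ← R1 / (-1/4).
R2 ← R2 + 2·R1.
R3 ← R3 − 1/5·R1.
R4 ← R4 − 3/2·R1.
R5 ← R5 − 2/3·R1.
R2 ← R2 / (-46/3).
R1 ← R1 + 8·R2.
R3 ← R3 − 3/5·R2.
R4 ← R4 − 47/4·R2.
R5 ← R5 − 35/6·R2.
R3 ← R3 / (-43/138).
R1 ← R1 + 20/69·R3.
R2 ← R2 + 17/46·R3.
R4 ← R4 − 247/184·R3.
R5 ← R5 + 91/4140·R3.
R4 ← R4 / (4541/3440).
R1 ← R1 + 74/43·R4.
R2 ← R2 + 1371/860·R4.
R3 ← R3 + 489/430·R4.
R5 ← R5 − 22949/25800·R4.
R5 ← R5 / (-3890362/340575).
R1 ← R1 − 65096/4541·R5.
R2 ← R2 − 295986/22705·R5.
R3 ← R3 − 92041/45410·R5.
R4 ← R4 − 44208/4541·R5.
Reading off the reduced rows gives x1 = 5/2, x2 = -1/4, x3 = 5/3, x4 = 3, x5 = -1.

x1 = 5/2, x2 = -1/4, x3 = 5/3, x4 = 3, x5 = -1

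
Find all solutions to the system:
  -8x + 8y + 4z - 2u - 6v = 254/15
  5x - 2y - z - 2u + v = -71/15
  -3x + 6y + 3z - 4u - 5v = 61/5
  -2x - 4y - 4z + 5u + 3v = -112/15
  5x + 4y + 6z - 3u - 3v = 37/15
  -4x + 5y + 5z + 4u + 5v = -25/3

Row-reduce the augmented matrix:
R1 ← R1 / (-8).
R2 ← R2 − 5·R1.
R3 ← R3 + 3·R1.
R4 ← R4 + 2·R1.
R5 ← R5 − 5·R1.
R6 ← R6 + 4·R1.
R2 ← R2 / (3).
R1 ← R1 + 1·R2.
R3 ← R3 − 3·R2.
R4 ← R4 + 6·R2.
R5 ← R5 − 9·R2.
R6 ← R6 − 1·R2.
Swap R3 and R4.
R3 ← R3 / (-2).
R2 ← R2 − 1/2·R3.
R5 ← R5 − 4·R3.
R6 ← R6 − 5/2·R3.
Swap R4 and R5.
R4 ← R4 / (7/2).
R1 ← R1 + 5/6·R4.
R2 ← R2 + 4/3·R4.
R3 ← R3 − 1/2·R4.
R6 ← R6 − 29/6·R4.
Swap R5 and R6.
R5 ← R5 / (117/14).
R1 ← R1 + 2/7·R5.
R2 ← R2 + 19/14·R5.
R3 ← R3 − 4/7·R5.
R4 ← R4 + 1/7·R5.
R6 reduces to 0 = 0, so the extra equation is consistent.
Reading off the reduced rows gives x = -5/3, y = -9/5, z = 3/2, u = -3/2, v = -3/2.

x = -5/3, y = -9/5, z = 3/2, u = -3/2, v = -3/2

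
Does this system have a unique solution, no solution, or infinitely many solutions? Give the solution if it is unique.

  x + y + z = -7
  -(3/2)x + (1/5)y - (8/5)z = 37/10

Row-reduce:
R2 ← R2 + 3/2·R1.
R2 ← R2 / (17/10).
R1 ← R1 − 1·R2.
Rank is 2 with 3 unknowns, leaving z free.

infinitely many solutions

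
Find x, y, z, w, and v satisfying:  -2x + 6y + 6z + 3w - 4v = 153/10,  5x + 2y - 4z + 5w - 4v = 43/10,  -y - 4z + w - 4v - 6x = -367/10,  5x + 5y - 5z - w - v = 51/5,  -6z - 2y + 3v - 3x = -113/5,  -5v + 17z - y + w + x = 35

Row-reduce the augmented matrix:
R1 ← R1 / (-2).
R2 ← R2 − 5·R1.
R3 ← R3 + 6·R1.
R4 ← R4 − 5·R1.
R5 ← R5 + 3·R1.
R6 ← R6 − 1·R1.
R2 ← R2 / (17).
R1 ← R1 + 3·R2.
R3 ← R3 + 19·R2.
R4 ← R4 − 20·R2.
R5 ← R5 + 11·R2.
R6 ← R6 − 2·R2.
R3 ← R3 / (-165/17).
R1 ← R1 + 18/17·R3.
R2 ← R2 − 11/17·R3.
R4 ← R4 + 50/17·R3.
R5 ← R5 + 134/17·R3.
R6 ← R6 − 318/17·R3.
R4 ← R4 / (-661/66).
R1 ← R1 − 3/55·R4.
R2 ← R2 − 17/15·R4.
R3 ← R3 + 203/330·R4.
R5 ← R5 + 208/165·R4.
R6 ← R6 − 1379/110·R4.
R5 ← R5 / (17091/3305).
R1 ← R1 − 1342/3305·R5.
R2 ← R2 + 1494/3305·R5.
R3 ← R3 − 1023/3305·R5.
R4 ← R4 + 514/661·R5.
R6 ← R6 + 34182/3305·R5.
R6 reduces to 0 = 0, so the extra equation is consistent.
Reading off the reduced rows gives x = 3, y = 2, z = 5/2, w = 1/2, v = 9/5.

x = 3, y = 2, z = 5/2, w = 1/2, v = 9/5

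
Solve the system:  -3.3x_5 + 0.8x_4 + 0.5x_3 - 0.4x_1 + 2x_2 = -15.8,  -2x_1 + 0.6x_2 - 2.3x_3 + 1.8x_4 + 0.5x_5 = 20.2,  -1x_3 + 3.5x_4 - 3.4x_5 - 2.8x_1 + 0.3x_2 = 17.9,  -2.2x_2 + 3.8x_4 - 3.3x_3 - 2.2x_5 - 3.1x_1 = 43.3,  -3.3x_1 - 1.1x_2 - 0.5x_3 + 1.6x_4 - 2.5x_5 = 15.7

x_1 = -2, x_2 = -5, x_3 = -3, x_4 = 6, x_5 = 3

Row-reduce the augmented matrix:
R1 ← R1 / (-2/5).
R2 ← R2 + 2·R1.
R3 ← R3 + 14/5·R1.
R4 ← R4 + 31/10·R1.
R5 ← R5 + 33/10·R1.
R2 ← R2 / (-47/5).
R1 ← R1 + 5·R2.
R3 ← R3 + 137/10·R2.
R4 ← R4 + 177/10·R2.
R5 ← R5 + 88/5·R2.
R3 ← R3 / (1173/470).
R1 ← R1 − 245/188·R3.
R2 ← R2 − 24/47·R3.
R4 ← R4 − 3503/1880·R3.
R5 ← R5 − 8201/1880·R3.
R4 ← R4 / (10751/11730).
R1 ← R1 + 1651/1173·R4.
R2 ← R2 − 3/391·R4.
R3 ← R3 − 520/1173·R4.
R5 ← R5 + 16508/5865·R4.
R5 ← R5 / (-5638667/430040).
R1 ← R1 + 4617/827·R5.
R2 ← R2 + 31361/43004·R5.
R3 ← R3 − 256/827·R5.
R4 ← R4 + 227351/43004·R5.
Reading off the reduced rows gives x_1 = -2, x_2 = -5, x_3 = -3, x_4 = 6, x_5 = 3.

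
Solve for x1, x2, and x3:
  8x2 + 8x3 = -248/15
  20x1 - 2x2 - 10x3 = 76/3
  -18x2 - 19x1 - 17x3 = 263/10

Row-reduce the augmented matrix:
Swap R1 and R2.
R1 ← R1 / (20).
R3 ← R3 + 19·R1.
R2 ← R2 / (8).
R1 ← R1 + 1/10·R2.
R3 ← R3 + 199/10·R2.
R3 ← R3 / (-33/5).
R1 ← R1 + 2/5·R3.
R2 ← R2 − 1·R3.
Reading off the reduced rows gives x1 = 1/2, x2 = -2/3, x3 = -7/5.

x1 = 1/2, x2 = -2/3, x3 = -7/5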